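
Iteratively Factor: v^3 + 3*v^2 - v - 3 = (v + 1)*(v^2 + 2*v - 3) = (v - 1)*(v + 1)*(v + 3)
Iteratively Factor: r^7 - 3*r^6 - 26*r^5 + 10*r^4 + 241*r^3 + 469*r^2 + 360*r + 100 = (r + 2)*(r^6 - 5*r^5 - 16*r^4 + 42*r^3 + 157*r^2 + 155*r + 50) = (r + 1)*(r + 2)*(r^5 - 6*r^4 - 10*r^3 + 52*r^2 + 105*r + 50) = (r + 1)^2*(r + 2)*(r^4 - 7*r^3 - 3*r^2 + 55*r + 50) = (r - 5)*(r + 1)^2*(r + 2)*(r^3 - 2*r^2 - 13*r - 10) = (r - 5)*(r + 1)^3*(r + 2)*(r^2 - 3*r - 10) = (r - 5)^2*(r + 1)^3*(r + 2)*(r + 2)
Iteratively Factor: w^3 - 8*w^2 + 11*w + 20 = (w - 4)*(w^2 - 4*w - 5) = (w - 4)*(w + 1)*(w - 5)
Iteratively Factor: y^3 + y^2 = (y + 1)*(y^2) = y*(y + 1)*(y)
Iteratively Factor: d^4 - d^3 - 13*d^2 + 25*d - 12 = (d - 1)*(d^3 - 13*d + 12) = (d - 1)^2*(d^2 + d - 12) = (d - 1)^2*(d + 4)*(d - 3)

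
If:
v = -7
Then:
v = -7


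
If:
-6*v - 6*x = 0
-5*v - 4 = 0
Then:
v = -4/5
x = 4/5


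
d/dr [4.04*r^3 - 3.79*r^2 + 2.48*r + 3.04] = 12.12*r^2 - 7.58*r + 2.48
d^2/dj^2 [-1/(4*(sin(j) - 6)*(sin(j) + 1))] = (4*sin(j)^3 - 19*sin(j)^2 + 62*sin(j) - 62)/(4*(sin(j) - 6)^3*(sin(j) + 1)^2)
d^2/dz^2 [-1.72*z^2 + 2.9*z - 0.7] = -3.44000000000000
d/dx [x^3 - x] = 3*x^2 - 1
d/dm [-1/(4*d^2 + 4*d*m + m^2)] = 2*(2*d + m)/(4*d^2 + 4*d*m + m^2)^2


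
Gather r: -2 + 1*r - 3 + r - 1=2*r - 6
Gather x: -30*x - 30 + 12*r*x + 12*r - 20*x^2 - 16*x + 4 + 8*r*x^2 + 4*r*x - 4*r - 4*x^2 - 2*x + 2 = 8*r + x^2*(8*r - 24) + x*(16*r - 48) - 24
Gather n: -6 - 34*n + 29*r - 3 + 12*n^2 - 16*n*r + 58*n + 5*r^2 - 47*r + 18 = 12*n^2 + n*(24 - 16*r) + 5*r^2 - 18*r + 9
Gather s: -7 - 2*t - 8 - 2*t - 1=-4*t - 16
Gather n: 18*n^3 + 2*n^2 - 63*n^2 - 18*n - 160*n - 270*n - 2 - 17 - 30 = 18*n^3 - 61*n^2 - 448*n - 49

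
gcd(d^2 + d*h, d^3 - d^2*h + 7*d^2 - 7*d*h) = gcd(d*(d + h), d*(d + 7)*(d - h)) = d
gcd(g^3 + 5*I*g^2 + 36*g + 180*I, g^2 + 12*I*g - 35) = g + 5*I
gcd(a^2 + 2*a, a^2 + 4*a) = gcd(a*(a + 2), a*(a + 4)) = a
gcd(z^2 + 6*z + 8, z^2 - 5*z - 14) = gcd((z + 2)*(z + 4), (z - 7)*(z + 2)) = z + 2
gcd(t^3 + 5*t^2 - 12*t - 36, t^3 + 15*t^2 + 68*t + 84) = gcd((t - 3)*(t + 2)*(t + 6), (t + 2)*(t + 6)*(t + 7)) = t^2 + 8*t + 12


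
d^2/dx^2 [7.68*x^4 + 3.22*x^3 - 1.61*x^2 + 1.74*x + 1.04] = 92.16*x^2 + 19.32*x - 3.22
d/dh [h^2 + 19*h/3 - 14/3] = 2*h + 19/3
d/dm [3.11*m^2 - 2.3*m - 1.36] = 6.22*m - 2.3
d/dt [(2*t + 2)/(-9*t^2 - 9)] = 2*(-t^2 + 2*t*(t + 1) - 1)/(9*(t^2 + 1)^2)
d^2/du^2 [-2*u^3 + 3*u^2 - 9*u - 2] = 6 - 12*u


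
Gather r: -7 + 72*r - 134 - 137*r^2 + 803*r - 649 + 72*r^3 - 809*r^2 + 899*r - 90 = 72*r^3 - 946*r^2 + 1774*r - 880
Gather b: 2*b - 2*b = 0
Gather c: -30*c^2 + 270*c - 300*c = -30*c^2 - 30*c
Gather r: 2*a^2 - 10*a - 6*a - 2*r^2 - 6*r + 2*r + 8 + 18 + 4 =2*a^2 - 16*a - 2*r^2 - 4*r + 30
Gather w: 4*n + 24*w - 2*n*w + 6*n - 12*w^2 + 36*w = 10*n - 12*w^2 + w*(60 - 2*n)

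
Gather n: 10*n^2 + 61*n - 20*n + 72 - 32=10*n^2 + 41*n + 40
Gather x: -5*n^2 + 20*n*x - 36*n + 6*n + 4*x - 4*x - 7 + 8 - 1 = -5*n^2 + 20*n*x - 30*n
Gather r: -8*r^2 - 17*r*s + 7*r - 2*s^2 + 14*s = -8*r^2 + r*(7 - 17*s) - 2*s^2 + 14*s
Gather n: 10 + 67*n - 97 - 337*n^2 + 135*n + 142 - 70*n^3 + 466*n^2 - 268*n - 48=-70*n^3 + 129*n^2 - 66*n + 7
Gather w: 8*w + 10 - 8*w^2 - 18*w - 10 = -8*w^2 - 10*w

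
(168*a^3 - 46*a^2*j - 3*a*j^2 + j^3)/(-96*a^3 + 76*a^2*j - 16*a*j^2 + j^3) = (-28*a^2 + 3*a*j + j^2)/(16*a^2 - 10*a*j + j^2)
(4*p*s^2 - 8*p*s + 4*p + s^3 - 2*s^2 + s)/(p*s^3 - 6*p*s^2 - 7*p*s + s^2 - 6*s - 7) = (-4*p*s^2 + 8*p*s - 4*p - s^3 + 2*s^2 - s)/(-p*s^3 + 6*p*s^2 + 7*p*s - s^2 + 6*s + 7)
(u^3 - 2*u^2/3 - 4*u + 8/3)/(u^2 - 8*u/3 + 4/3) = u + 2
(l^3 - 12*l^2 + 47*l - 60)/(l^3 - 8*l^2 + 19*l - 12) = (l - 5)/(l - 1)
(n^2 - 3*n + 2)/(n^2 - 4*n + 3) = (n - 2)/(n - 3)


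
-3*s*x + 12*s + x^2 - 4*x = (-3*s + x)*(x - 4)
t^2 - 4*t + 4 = (t - 2)^2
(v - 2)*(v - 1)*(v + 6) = v^3 + 3*v^2 - 16*v + 12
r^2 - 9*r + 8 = (r - 8)*(r - 1)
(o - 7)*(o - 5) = o^2 - 12*o + 35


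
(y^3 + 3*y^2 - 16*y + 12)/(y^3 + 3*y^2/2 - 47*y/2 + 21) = 2*(y - 2)/(2*y - 7)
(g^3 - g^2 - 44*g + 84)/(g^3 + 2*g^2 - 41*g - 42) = (g - 2)/(g + 1)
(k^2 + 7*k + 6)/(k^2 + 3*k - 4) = (k^2 + 7*k + 6)/(k^2 + 3*k - 4)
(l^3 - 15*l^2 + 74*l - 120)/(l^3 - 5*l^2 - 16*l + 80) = (l - 6)/(l + 4)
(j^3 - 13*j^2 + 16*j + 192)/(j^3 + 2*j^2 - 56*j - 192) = (j^2 - 5*j - 24)/(j^2 + 10*j + 24)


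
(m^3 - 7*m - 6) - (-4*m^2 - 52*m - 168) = m^3 + 4*m^2 + 45*m + 162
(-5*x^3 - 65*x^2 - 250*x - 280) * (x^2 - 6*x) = -5*x^5 - 35*x^4 + 140*x^3 + 1220*x^2 + 1680*x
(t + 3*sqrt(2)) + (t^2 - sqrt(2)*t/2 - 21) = t^2 - sqrt(2)*t/2 + t - 21 + 3*sqrt(2)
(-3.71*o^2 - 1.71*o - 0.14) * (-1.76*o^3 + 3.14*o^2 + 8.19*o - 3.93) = 6.5296*o^5 - 8.6398*o^4 - 35.5079*o^3 + 0.135800000000001*o^2 + 5.5737*o + 0.5502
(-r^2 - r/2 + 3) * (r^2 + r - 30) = -r^4 - 3*r^3/2 + 65*r^2/2 + 18*r - 90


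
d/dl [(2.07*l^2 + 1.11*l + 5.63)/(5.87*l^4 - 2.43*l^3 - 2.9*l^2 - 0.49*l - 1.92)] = (-24.3018*l^5 - 14.517*l^4 - 126.7978*l^3 + 43.2474*l^2 + 24.7052*l + 0.6275)/(34.4569*l^8 - 28.5282*l^7 - 28.1411*l^6 + 8.3414*l^5 - 11.7494*l^4 + 12.1732*l^3 + 11.3761*l^2 + 1.8816*l + 3.6864)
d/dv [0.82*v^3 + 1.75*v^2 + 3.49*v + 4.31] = 2.46*v^2 + 3.5*v + 3.49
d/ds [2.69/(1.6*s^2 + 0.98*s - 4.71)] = (-8.608*s - 2.6362)/(1.6*s^2 + 0.98*s - 4.71)^2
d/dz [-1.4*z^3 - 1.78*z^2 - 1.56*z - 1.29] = -4.2*z^2 - 3.56*z - 1.56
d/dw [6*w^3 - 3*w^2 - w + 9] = 18*w^2 - 6*w - 1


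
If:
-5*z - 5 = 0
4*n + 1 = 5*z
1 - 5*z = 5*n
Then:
No Solution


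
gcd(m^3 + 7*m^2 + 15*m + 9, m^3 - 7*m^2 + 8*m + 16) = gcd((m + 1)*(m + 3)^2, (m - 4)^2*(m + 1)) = m + 1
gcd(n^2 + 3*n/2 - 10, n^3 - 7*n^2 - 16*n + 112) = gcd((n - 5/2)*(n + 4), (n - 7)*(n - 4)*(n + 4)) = n + 4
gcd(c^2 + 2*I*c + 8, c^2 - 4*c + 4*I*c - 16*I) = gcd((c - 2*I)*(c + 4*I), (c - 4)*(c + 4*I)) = c + 4*I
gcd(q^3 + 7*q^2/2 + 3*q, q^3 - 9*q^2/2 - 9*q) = q^2 + 3*q/2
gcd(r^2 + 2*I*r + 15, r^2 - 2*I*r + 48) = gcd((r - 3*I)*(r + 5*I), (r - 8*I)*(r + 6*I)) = 1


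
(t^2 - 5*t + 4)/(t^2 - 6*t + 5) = (t - 4)/(t - 5)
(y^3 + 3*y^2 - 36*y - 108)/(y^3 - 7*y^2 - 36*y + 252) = (y + 3)/(y - 7)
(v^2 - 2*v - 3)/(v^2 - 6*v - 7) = (v - 3)/(v - 7)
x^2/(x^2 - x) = x/(x - 1)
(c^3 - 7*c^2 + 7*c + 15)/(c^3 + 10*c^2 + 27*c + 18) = (c^2 - 8*c + 15)/(c^2 + 9*c + 18)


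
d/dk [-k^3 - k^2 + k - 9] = -3*k^2 - 2*k + 1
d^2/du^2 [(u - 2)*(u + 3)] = 2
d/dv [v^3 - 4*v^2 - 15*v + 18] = 3*v^2 - 8*v - 15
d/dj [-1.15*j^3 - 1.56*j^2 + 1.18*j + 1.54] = -3.45*j^2 - 3.12*j + 1.18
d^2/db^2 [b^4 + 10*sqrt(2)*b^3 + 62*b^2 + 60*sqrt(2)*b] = 12*b^2 + 60*sqrt(2)*b + 124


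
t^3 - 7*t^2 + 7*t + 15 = (t - 5)*(t - 3)*(t + 1)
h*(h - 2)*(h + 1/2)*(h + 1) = h^4 - h^3/2 - 5*h^2/2 - h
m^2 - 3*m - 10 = (m - 5)*(m + 2)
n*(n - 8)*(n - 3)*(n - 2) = n^4 - 13*n^3 + 46*n^2 - 48*n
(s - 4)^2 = s^2 - 8*s + 16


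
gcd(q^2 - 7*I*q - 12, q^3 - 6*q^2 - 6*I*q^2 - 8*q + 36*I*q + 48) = q - 4*I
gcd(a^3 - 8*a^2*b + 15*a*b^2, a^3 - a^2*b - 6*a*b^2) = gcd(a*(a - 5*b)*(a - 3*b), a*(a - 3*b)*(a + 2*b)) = a^2 - 3*a*b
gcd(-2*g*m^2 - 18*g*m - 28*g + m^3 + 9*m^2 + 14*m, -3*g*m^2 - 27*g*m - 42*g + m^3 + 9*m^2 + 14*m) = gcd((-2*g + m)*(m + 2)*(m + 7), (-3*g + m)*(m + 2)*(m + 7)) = m^2 + 9*m + 14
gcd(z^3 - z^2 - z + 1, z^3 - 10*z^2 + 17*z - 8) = z^2 - 2*z + 1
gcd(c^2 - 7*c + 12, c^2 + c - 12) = c - 3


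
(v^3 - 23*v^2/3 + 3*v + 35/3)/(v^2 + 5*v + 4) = (3*v^2 - 26*v + 35)/(3*(v + 4))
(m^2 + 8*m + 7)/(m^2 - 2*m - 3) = (m + 7)/(m - 3)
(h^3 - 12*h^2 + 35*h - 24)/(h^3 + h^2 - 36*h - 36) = (h^3 - 12*h^2 + 35*h - 24)/(h^3 + h^2 - 36*h - 36)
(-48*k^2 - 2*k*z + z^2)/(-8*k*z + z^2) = (6*k + z)/z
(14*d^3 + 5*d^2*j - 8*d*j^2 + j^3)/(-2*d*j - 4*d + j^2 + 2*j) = (-7*d^2 - 6*d*j + j^2)/(j + 2)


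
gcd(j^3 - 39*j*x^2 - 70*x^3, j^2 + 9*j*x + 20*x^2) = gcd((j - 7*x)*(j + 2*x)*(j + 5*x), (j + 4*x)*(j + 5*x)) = j + 5*x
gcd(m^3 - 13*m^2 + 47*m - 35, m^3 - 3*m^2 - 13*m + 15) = m^2 - 6*m + 5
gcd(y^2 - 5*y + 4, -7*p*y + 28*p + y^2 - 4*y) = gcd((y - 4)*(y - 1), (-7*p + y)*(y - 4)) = y - 4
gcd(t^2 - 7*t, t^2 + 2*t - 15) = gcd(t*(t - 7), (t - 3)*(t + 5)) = 1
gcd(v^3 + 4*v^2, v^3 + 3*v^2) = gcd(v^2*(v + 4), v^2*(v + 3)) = v^2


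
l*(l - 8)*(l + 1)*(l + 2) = l^4 - 5*l^3 - 22*l^2 - 16*l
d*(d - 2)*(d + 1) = d^3 - d^2 - 2*d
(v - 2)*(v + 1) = v^2 - v - 2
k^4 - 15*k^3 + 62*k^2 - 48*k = k*(k - 8)*(k - 6)*(k - 1)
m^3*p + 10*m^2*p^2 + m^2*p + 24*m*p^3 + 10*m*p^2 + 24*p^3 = (m + 4*p)*(m + 6*p)*(m*p + p)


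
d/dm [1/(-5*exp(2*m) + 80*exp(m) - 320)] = 2*(exp(m) - 8)*exp(m)/(5*(exp(2*m) - 16*exp(m) + 64)^2)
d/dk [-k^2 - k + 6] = -2*k - 1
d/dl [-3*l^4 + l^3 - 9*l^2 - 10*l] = -12*l^3 + 3*l^2 - 18*l - 10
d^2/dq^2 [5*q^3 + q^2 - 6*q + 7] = 30*q + 2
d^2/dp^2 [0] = 0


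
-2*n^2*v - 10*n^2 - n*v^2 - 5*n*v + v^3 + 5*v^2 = (-2*n + v)*(n + v)*(v + 5)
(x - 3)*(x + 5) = x^2 + 2*x - 15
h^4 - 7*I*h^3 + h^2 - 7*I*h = h*(h - 7*I)*(h - I)*(h + I)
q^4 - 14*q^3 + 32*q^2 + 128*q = q*(q - 8)^2*(q + 2)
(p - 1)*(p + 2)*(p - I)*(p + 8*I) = p^4 + p^3 + 7*I*p^3 + 6*p^2 + 7*I*p^2 + 8*p - 14*I*p - 16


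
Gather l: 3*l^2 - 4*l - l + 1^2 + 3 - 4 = 3*l^2 - 5*l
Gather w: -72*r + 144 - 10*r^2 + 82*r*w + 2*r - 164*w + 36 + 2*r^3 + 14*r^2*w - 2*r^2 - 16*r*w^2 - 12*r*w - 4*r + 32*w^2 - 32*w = 2*r^3 - 12*r^2 - 74*r + w^2*(32 - 16*r) + w*(14*r^2 + 70*r - 196) + 180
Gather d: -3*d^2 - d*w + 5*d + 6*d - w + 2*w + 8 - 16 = -3*d^2 + d*(11 - w) + w - 8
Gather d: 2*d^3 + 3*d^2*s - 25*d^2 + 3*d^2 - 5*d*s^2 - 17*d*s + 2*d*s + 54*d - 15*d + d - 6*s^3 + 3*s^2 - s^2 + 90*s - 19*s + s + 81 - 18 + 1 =2*d^3 + d^2*(3*s - 22) + d*(-5*s^2 - 15*s + 40) - 6*s^3 + 2*s^2 + 72*s + 64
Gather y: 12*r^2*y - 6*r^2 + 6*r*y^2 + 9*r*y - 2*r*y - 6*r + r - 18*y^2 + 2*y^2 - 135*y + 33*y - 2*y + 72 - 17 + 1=-6*r^2 - 5*r + y^2*(6*r - 16) + y*(12*r^2 + 7*r - 104) + 56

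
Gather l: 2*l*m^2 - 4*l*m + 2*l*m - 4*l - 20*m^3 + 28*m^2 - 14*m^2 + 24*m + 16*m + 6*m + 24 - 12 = l*(2*m^2 - 2*m - 4) - 20*m^3 + 14*m^2 + 46*m + 12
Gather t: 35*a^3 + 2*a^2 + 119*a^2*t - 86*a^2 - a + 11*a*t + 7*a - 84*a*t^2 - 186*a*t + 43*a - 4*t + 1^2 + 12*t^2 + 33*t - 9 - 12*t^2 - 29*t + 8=35*a^3 - 84*a^2 - 84*a*t^2 + 49*a + t*(119*a^2 - 175*a)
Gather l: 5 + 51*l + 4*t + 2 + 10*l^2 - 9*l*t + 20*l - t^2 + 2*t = 10*l^2 + l*(71 - 9*t) - t^2 + 6*t + 7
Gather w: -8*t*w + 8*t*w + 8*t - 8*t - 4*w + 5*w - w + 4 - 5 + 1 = 0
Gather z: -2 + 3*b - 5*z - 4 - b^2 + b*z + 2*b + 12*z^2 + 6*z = -b^2 + 5*b + 12*z^2 + z*(b + 1) - 6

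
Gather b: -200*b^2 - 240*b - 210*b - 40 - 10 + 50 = -200*b^2 - 450*b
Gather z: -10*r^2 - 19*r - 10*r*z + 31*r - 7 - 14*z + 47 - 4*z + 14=-10*r^2 + 12*r + z*(-10*r - 18) + 54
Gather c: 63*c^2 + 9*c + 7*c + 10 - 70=63*c^2 + 16*c - 60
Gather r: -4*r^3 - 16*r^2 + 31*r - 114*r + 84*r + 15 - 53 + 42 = -4*r^3 - 16*r^2 + r + 4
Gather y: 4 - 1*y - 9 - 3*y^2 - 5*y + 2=-3*y^2 - 6*y - 3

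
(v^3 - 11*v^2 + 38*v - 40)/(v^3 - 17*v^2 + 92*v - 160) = (v - 2)/(v - 8)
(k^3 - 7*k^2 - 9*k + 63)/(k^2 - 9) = k - 7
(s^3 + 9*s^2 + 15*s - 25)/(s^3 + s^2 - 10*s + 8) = (s^2 + 10*s + 25)/(s^2 + 2*s - 8)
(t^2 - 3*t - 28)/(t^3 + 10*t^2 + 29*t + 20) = (t - 7)/(t^2 + 6*t + 5)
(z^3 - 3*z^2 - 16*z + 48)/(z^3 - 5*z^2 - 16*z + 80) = (z - 3)/(z - 5)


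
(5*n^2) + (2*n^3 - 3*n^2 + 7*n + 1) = 2*n^3 + 2*n^2 + 7*n + 1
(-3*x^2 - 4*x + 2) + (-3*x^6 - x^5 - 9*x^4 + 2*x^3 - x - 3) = -3*x^6 - x^5 - 9*x^4 + 2*x^3 - 3*x^2 - 5*x - 1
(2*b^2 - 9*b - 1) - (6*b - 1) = 2*b^2 - 15*b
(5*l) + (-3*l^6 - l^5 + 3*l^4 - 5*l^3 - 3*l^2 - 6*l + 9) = -3*l^6 - l^5 + 3*l^4 - 5*l^3 - 3*l^2 - l + 9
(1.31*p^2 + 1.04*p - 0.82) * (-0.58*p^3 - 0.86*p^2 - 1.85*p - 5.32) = -0.7598*p^5 - 1.7298*p^4 - 2.8423*p^3 - 8.188*p^2 - 4.0158*p + 4.3624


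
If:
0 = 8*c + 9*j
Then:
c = -9*j/8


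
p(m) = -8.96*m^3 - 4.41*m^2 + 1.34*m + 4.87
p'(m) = -26.88*m^2 - 8.82*m + 1.34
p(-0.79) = 5.48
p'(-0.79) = -8.47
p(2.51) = -161.24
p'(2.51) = -190.14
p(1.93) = -73.38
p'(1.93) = -115.81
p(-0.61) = 4.45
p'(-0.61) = -3.28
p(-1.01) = 8.25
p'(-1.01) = -17.17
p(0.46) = 3.68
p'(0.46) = -8.41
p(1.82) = -61.31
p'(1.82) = -103.75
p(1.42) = -27.77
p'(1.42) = -65.39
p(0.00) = 4.87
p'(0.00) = 1.34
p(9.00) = -6872.12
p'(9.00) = -2255.32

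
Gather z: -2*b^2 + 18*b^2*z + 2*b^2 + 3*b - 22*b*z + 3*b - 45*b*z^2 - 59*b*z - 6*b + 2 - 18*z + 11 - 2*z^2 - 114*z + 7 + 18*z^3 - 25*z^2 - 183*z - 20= 18*z^3 + z^2*(-45*b - 27) + z*(18*b^2 - 81*b - 315)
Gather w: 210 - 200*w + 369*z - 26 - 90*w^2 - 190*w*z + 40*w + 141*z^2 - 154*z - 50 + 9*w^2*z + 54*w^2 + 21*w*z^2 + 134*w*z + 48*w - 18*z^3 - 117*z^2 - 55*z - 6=w^2*(9*z - 36) + w*(21*z^2 - 56*z - 112) - 18*z^3 + 24*z^2 + 160*z + 128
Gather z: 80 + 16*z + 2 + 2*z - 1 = 18*z + 81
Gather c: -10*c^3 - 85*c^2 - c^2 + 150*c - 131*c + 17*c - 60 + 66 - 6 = -10*c^3 - 86*c^2 + 36*c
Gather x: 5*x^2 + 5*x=5*x^2 + 5*x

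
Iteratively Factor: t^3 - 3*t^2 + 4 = (t - 2)*(t^2 - t - 2) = (t - 2)*(t + 1)*(t - 2)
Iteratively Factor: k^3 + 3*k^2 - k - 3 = (k + 1)*(k^2 + 2*k - 3) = (k - 1)*(k + 1)*(k + 3)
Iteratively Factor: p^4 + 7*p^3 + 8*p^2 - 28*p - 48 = (p + 3)*(p^3 + 4*p^2 - 4*p - 16) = (p + 2)*(p + 3)*(p^2 + 2*p - 8) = (p - 2)*(p + 2)*(p + 3)*(p + 4)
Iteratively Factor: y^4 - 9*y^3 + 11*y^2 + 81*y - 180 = (y - 3)*(y^3 - 6*y^2 - 7*y + 60) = (y - 3)*(y + 3)*(y^2 - 9*y + 20) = (y - 4)*(y - 3)*(y + 3)*(y - 5)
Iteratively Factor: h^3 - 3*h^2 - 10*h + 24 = (h + 3)*(h^2 - 6*h + 8) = (h - 2)*(h + 3)*(h - 4)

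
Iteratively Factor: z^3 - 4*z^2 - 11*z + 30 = (z - 2)*(z^2 - 2*z - 15) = (z - 2)*(z + 3)*(z - 5)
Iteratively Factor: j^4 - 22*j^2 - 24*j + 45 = (j + 3)*(j^3 - 3*j^2 - 13*j + 15) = (j - 5)*(j + 3)*(j^2 + 2*j - 3) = (j - 5)*(j - 1)*(j + 3)*(j + 3)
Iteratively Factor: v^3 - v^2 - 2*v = (v - 2)*(v^2 + v) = v*(v - 2)*(v + 1)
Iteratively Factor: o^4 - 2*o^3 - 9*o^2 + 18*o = (o - 2)*(o^3 - 9*o) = (o - 3)*(o - 2)*(o^2 + 3*o) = (o - 3)*(o - 2)*(o + 3)*(o)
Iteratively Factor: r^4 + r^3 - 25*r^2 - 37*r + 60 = (r - 5)*(r^3 + 6*r^2 + 5*r - 12) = (r - 5)*(r - 1)*(r^2 + 7*r + 12) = (r - 5)*(r - 1)*(r + 3)*(r + 4)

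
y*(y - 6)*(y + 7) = y^3 + y^2 - 42*y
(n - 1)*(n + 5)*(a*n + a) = a*n^3 + 5*a*n^2 - a*n - 5*a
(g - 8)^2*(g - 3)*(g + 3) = g^4 - 16*g^3 + 55*g^2 + 144*g - 576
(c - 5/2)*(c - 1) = c^2 - 7*c/2 + 5/2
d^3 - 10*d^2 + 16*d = d*(d - 8)*(d - 2)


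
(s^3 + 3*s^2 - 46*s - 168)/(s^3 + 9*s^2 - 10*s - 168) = (s^2 - 3*s - 28)/(s^2 + 3*s - 28)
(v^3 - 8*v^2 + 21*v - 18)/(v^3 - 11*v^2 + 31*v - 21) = (v^2 - 5*v + 6)/(v^2 - 8*v + 7)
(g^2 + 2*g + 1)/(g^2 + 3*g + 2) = (g + 1)/(g + 2)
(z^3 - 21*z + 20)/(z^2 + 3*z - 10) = (z^2 - 5*z + 4)/(z - 2)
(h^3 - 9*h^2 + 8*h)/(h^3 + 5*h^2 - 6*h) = (h - 8)/(h + 6)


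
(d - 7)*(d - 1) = d^2 - 8*d + 7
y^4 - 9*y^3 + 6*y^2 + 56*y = y*(y - 7)*(y - 4)*(y + 2)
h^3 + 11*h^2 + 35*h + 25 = (h + 1)*(h + 5)^2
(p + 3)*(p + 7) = p^2 + 10*p + 21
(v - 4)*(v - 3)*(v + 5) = v^3 - 2*v^2 - 23*v + 60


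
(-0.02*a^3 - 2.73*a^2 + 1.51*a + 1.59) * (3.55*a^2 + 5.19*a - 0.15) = -0.071*a^5 - 9.7953*a^4 - 8.8052*a^3 + 13.8909*a^2 + 8.0256*a - 0.2385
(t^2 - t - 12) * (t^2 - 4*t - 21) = t^4 - 5*t^3 - 29*t^2 + 69*t + 252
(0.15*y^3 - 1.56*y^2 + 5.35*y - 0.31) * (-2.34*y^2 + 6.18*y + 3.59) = -0.351*y^5 + 4.5774*y^4 - 21.6213*y^3 + 28.188*y^2 + 17.2907*y - 1.1129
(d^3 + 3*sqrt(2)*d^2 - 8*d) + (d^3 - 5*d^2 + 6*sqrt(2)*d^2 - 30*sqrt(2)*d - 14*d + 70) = 2*d^3 - 5*d^2 + 9*sqrt(2)*d^2 - 30*sqrt(2)*d - 22*d + 70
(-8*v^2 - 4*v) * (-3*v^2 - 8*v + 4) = 24*v^4 + 76*v^3 - 16*v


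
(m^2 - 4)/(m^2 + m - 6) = (m + 2)/(m + 3)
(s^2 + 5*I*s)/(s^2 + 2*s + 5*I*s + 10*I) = s/(s + 2)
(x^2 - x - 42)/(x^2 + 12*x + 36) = (x - 7)/(x + 6)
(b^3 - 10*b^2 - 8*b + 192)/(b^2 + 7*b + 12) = (b^2 - 14*b + 48)/(b + 3)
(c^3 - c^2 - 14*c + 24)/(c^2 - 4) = (c^2 + c - 12)/(c + 2)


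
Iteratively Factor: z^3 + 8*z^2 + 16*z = (z)*(z^2 + 8*z + 16) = z*(z + 4)*(z + 4)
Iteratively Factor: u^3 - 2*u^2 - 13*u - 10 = (u + 2)*(u^2 - 4*u - 5) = (u - 5)*(u + 2)*(u + 1)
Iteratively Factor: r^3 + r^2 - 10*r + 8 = (r - 2)*(r^2 + 3*r - 4) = (r - 2)*(r - 1)*(r + 4)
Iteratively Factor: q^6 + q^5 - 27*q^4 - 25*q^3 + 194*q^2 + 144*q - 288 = (q - 3)*(q^5 + 4*q^4 - 15*q^3 - 70*q^2 - 16*q + 96) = (q - 3)*(q + 4)*(q^4 - 15*q^2 - 10*q + 24) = (q - 4)*(q - 3)*(q + 4)*(q^3 + 4*q^2 + q - 6) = (q - 4)*(q - 3)*(q - 1)*(q + 4)*(q^2 + 5*q + 6) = (q - 4)*(q - 3)*(q - 1)*(q + 2)*(q + 4)*(q + 3)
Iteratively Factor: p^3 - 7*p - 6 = (p + 1)*(p^2 - p - 6) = (p - 3)*(p + 1)*(p + 2)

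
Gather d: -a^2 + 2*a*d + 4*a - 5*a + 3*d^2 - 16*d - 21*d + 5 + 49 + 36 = -a^2 - a + 3*d^2 + d*(2*a - 37) + 90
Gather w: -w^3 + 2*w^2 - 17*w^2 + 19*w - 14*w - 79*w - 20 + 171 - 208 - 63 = -w^3 - 15*w^2 - 74*w - 120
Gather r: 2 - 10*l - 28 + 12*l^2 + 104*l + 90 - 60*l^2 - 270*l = -48*l^2 - 176*l + 64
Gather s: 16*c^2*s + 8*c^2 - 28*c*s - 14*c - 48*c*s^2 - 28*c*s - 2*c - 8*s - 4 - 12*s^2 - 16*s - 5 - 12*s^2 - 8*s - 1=8*c^2 - 16*c + s^2*(-48*c - 24) + s*(16*c^2 - 56*c - 32) - 10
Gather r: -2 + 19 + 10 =27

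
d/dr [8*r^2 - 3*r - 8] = 16*r - 3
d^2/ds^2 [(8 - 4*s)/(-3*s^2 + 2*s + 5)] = 8*((8 - 9*s)*(-3*s^2 + 2*s + 5) - 4*(s - 2)*(3*s - 1)^2)/(-3*s^2 + 2*s + 5)^3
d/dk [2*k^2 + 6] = 4*k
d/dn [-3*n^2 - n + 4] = -6*n - 1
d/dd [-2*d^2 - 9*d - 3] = -4*d - 9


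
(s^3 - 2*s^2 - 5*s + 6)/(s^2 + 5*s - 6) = (s^2 - s - 6)/(s + 6)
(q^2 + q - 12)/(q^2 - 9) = (q + 4)/(q + 3)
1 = 1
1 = 1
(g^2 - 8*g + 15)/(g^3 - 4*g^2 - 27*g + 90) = (g - 5)/(g^2 - g - 30)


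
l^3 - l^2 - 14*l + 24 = (l - 3)*(l - 2)*(l + 4)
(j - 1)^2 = j^2 - 2*j + 1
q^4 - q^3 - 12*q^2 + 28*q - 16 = (q - 2)^2*(q - 1)*(q + 4)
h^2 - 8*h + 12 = (h - 6)*(h - 2)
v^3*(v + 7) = v^4 + 7*v^3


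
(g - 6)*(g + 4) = g^2 - 2*g - 24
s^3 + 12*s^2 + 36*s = s*(s + 6)^2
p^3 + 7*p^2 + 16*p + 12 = (p + 2)^2*(p + 3)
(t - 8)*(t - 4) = t^2 - 12*t + 32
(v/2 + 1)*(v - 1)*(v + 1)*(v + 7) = v^4/2 + 9*v^3/2 + 13*v^2/2 - 9*v/2 - 7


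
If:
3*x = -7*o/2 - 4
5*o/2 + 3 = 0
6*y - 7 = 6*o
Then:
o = -6/5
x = 1/15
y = -1/30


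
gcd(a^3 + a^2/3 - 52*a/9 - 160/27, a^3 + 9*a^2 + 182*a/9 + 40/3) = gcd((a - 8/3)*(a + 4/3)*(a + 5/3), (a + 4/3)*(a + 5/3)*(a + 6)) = a^2 + 3*a + 20/9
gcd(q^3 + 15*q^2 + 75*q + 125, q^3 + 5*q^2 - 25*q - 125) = q^2 + 10*q + 25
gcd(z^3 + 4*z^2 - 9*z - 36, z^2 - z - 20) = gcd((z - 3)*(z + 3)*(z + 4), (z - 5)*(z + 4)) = z + 4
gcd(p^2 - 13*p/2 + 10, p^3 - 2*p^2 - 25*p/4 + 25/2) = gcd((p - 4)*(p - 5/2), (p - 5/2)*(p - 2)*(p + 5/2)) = p - 5/2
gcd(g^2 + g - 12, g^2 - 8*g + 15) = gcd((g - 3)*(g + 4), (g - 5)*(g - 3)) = g - 3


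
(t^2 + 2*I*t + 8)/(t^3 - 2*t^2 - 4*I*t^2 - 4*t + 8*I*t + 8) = (t + 4*I)/(t^2 - 2*t*(1 + I) + 4*I)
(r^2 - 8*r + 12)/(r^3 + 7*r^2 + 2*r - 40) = (r - 6)/(r^2 + 9*r + 20)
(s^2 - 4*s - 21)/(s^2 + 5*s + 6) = (s - 7)/(s + 2)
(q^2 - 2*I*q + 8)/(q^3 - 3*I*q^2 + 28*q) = (q^2 - 2*I*q + 8)/(q*(q^2 - 3*I*q + 28))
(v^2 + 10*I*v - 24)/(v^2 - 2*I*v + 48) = (v + 4*I)/(v - 8*I)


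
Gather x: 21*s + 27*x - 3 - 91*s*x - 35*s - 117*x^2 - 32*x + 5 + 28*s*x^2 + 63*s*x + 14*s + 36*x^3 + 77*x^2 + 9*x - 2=36*x^3 + x^2*(28*s - 40) + x*(4 - 28*s)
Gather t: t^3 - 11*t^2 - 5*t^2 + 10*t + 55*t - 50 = t^3 - 16*t^2 + 65*t - 50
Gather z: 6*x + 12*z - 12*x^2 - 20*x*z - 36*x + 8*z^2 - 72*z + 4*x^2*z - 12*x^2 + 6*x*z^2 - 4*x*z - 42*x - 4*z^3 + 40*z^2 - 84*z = -24*x^2 - 72*x - 4*z^3 + z^2*(6*x + 48) + z*(4*x^2 - 24*x - 144)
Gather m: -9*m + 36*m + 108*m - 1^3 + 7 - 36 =135*m - 30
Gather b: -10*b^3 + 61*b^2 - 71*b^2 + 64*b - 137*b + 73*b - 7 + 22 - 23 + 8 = -10*b^3 - 10*b^2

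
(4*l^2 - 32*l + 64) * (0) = 0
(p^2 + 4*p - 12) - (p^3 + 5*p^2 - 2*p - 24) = -p^3 - 4*p^2 + 6*p + 12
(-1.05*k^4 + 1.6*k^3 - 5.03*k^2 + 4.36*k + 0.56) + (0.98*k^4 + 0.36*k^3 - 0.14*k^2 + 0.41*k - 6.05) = -0.0700000000000001*k^4 + 1.96*k^3 - 5.17*k^2 + 4.77*k - 5.49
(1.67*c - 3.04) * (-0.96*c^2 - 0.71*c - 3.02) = -1.6032*c^3 + 1.7327*c^2 - 2.885*c + 9.1808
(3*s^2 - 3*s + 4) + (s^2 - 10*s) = 4*s^2 - 13*s + 4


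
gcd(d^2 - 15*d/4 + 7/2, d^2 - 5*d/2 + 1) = d - 2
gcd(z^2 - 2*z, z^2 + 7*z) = z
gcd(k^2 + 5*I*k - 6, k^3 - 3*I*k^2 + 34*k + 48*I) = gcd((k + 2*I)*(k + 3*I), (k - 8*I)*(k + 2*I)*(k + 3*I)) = k^2 + 5*I*k - 6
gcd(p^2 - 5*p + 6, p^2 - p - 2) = p - 2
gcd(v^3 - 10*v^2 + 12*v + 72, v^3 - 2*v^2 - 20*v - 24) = v^2 - 4*v - 12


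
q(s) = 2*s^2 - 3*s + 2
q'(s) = 4*s - 3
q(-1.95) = 15.46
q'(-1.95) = -10.80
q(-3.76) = 41.56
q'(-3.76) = -18.04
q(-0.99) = 6.93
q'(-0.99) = -6.96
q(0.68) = 0.88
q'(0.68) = -0.28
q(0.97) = 0.97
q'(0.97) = 0.88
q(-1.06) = 7.43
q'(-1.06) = -7.24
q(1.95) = 3.76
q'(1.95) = 4.80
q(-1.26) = 8.96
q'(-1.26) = -8.04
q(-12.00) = 326.00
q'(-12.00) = -51.00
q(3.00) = 11.00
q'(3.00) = 9.00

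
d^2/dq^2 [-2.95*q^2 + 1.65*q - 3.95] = -5.90000000000000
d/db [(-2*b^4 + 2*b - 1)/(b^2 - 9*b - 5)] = ((2*b - 9)*(2*b^4 - 2*b + 1) + 2*(4*b^3 - 1)*(-b^2 + 9*b + 5))/(-b^2 + 9*b + 5)^2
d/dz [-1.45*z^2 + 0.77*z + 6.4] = 0.77 - 2.9*z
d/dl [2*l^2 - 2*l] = 4*l - 2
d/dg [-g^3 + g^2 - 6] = g*(2 - 3*g)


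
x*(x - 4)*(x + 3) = x^3 - x^2 - 12*x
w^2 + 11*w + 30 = (w + 5)*(w + 6)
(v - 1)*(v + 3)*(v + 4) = v^3 + 6*v^2 + 5*v - 12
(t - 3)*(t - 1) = t^2 - 4*t + 3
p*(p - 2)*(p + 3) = p^3 + p^2 - 6*p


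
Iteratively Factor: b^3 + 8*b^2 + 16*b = (b + 4)*(b^2 + 4*b) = (b + 4)^2*(b)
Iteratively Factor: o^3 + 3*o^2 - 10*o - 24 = (o + 2)*(o^2 + o - 12) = (o - 3)*(o + 2)*(o + 4)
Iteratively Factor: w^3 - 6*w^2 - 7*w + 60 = (w + 3)*(w^2 - 9*w + 20) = (w - 5)*(w + 3)*(w - 4)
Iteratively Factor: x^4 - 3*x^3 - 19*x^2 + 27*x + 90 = (x - 5)*(x^3 + 2*x^2 - 9*x - 18) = (x - 5)*(x + 2)*(x^2 - 9) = (x - 5)*(x + 2)*(x + 3)*(x - 3)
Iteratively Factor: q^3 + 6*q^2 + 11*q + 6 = (q + 2)*(q^2 + 4*q + 3) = (q + 2)*(q + 3)*(q + 1)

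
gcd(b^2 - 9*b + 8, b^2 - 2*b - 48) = b - 8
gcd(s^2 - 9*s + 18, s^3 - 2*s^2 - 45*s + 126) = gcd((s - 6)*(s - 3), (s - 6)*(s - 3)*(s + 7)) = s^2 - 9*s + 18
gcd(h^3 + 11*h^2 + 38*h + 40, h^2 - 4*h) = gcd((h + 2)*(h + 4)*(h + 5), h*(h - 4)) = 1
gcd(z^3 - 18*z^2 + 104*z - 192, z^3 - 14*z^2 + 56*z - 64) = z^2 - 12*z + 32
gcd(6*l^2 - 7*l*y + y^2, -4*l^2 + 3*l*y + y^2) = -l + y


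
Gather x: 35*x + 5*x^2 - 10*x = 5*x^2 + 25*x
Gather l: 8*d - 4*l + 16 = 8*d - 4*l + 16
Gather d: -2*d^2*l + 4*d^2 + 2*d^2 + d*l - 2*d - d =d^2*(6 - 2*l) + d*(l - 3)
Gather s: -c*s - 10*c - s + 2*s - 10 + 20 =-10*c + s*(1 - c) + 10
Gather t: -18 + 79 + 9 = 70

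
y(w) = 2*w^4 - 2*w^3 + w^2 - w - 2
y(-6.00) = 3064.00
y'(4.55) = 637.46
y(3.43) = 202.45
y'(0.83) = 1.10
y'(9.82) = 7015.77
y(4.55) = 682.95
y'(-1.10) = -21.11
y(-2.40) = 100.16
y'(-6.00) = -1957.00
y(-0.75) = 0.79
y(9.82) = 16789.10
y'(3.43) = 258.10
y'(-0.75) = -9.25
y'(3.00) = 167.00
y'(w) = 8*w^3 - 6*w^2 + 2*w - 1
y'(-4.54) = -882.36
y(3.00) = 112.00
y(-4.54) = 1059.98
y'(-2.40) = -150.95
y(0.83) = -2.34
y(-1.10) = 5.90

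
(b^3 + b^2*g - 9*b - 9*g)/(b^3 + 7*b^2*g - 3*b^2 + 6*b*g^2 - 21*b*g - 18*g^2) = (b + 3)/(b + 6*g)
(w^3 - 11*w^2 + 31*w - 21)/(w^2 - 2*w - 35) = (w^2 - 4*w + 3)/(w + 5)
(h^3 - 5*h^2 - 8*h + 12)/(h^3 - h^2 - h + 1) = (h^2 - 4*h - 12)/(h^2 - 1)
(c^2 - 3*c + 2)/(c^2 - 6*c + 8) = (c - 1)/(c - 4)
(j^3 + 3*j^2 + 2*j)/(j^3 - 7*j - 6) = j/(j - 3)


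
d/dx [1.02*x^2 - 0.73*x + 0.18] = 2.04*x - 0.73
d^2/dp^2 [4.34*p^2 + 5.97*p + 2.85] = 8.68000000000000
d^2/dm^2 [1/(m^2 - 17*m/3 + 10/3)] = 6*(-9*m^2 + 51*m + (6*m - 17)^2 - 30)/(3*m^2 - 17*m + 10)^3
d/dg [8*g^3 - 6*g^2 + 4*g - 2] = 24*g^2 - 12*g + 4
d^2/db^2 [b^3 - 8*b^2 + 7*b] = 6*b - 16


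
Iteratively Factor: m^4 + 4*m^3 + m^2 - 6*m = (m)*(m^3 + 4*m^2 + m - 6) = m*(m - 1)*(m^2 + 5*m + 6) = m*(m - 1)*(m + 2)*(m + 3)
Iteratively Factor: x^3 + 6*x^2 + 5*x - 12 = (x + 3)*(x^2 + 3*x - 4) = (x - 1)*(x + 3)*(x + 4)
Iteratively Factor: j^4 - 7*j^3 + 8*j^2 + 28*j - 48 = (j + 2)*(j^3 - 9*j^2 + 26*j - 24) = (j - 3)*(j + 2)*(j^2 - 6*j + 8) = (j - 4)*(j - 3)*(j + 2)*(j - 2)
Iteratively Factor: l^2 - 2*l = (l)*(l - 2)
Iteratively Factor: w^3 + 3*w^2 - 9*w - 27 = (w + 3)*(w^2 - 9) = (w + 3)^2*(w - 3)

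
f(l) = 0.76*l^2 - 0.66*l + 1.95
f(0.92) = 1.99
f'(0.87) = 0.66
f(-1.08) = 3.55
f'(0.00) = -0.66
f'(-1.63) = -3.14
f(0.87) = 1.95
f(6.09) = 26.12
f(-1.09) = 3.57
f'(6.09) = 8.60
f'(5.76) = 8.10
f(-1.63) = 5.05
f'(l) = 1.52*l - 0.66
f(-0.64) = 2.68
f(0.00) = 1.95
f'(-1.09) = -2.32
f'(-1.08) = -2.30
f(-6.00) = 33.27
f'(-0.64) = -1.63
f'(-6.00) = -9.78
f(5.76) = 23.36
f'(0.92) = 0.74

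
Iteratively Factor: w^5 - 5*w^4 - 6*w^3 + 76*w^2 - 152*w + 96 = (w - 3)*(w^4 - 2*w^3 - 12*w^2 + 40*w - 32) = (w - 3)*(w - 2)*(w^3 - 12*w + 16) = (w - 3)*(w - 2)*(w + 4)*(w^2 - 4*w + 4) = (w - 3)*(w - 2)^2*(w + 4)*(w - 2)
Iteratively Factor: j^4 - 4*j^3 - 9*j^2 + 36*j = (j + 3)*(j^3 - 7*j^2 + 12*j) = (j - 4)*(j + 3)*(j^2 - 3*j) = j*(j - 4)*(j + 3)*(j - 3)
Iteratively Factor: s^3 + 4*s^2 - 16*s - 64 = (s - 4)*(s^2 + 8*s + 16) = (s - 4)*(s + 4)*(s + 4)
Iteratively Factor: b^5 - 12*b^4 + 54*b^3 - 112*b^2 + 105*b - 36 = (b - 1)*(b^4 - 11*b^3 + 43*b^2 - 69*b + 36) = (b - 3)*(b - 1)*(b^3 - 8*b^2 + 19*b - 12) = (b - 4)*(b - 3)*(b - 1)*(b^2 - 4*b + 3) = (b - 4)*(b - 3)*(b - 1)^2*(b - 3)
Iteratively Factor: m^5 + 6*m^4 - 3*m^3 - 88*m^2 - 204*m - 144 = (m + 3)*(m^4 + 3*m^3 - 12*m^2 - 52*m - 48) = (m - 4)*(m + 3)*(m^3 + 7*m^2 + 16*m + 12) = (m - 4)*(m + 2)*(m + 3)*(m^2 + 5*m + 6) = (m - 4)*(m + 2)*(m + 3)^2*(m + 2)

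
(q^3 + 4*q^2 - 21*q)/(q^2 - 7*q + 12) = q*(q + 7)/(q - 4)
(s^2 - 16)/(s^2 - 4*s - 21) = (16 - s^2)/(-s^2 + 4*s + 21)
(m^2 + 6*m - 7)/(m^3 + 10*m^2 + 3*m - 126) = (m - 1)/(m^2 + 3*m - 18)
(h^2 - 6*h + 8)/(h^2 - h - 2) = (h - 4)/(h + 1)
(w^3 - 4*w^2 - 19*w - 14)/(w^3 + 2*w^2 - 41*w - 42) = (w^2 - 5*w - 14)/(w^2 + w - 42)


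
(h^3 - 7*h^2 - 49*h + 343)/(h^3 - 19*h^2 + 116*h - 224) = (h^2 - 49)/(h^2 - 12*h + 32)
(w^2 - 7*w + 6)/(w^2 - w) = (w - 6)/w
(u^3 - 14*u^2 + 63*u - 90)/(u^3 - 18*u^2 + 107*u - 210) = (u - 3)/(u - 7)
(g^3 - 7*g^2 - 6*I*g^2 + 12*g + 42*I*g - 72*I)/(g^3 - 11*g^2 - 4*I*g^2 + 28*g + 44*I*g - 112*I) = (g^2 - 3*g*(1 + 2*I) + 18*I)/(g^2 - g*(7 + 4*I) + 28*I)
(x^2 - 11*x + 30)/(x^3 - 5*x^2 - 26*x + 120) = (x - 5)/(x^2 + x - 20)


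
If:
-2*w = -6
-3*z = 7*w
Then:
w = 3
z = -7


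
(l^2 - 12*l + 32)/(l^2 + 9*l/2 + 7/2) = 2*(l^2 - 12*l + 32)/(2*l^2 + 9*l + 7)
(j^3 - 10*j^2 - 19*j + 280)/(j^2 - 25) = (j^2 - 15*j + 56)/(j - 5)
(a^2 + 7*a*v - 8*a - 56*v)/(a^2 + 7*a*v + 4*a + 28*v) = (a - 8)/(a + 4)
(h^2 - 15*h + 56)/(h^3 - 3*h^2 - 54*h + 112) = (h - 7)/(h^2 + 5*h - 14)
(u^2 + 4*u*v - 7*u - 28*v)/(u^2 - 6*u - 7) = (u + 4*v)/(u + 1)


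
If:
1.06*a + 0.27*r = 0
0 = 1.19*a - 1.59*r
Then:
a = 0.00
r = 0.00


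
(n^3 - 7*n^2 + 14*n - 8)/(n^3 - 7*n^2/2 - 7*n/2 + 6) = 2*(n - 2)/(2*n + 3)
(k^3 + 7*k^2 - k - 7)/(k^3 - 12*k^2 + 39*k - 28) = (k^2 + 8*k + 7)/(k^2 - 11*k + 28)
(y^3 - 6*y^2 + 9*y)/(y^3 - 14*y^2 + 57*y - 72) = y/(y - 8)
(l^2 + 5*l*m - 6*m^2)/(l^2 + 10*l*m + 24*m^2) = (l - m)/(l + 4*m)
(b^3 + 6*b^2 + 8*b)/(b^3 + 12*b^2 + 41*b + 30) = b*(b^2 + 6*b + 8)/(b^3 + 12*b^2 + 41*b + 30)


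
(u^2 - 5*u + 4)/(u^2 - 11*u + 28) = (u - 1)/(u - 7)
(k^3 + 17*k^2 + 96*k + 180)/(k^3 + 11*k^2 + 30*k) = (k + 6)/k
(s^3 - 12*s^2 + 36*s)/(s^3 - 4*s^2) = (s^2 - 12*s + 36)/(s*(s - 4))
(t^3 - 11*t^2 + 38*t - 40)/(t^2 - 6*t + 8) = t - 5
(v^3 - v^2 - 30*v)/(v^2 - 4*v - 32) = v*(-v^2 + v + 30)/(-v^2 + 4*v + 32)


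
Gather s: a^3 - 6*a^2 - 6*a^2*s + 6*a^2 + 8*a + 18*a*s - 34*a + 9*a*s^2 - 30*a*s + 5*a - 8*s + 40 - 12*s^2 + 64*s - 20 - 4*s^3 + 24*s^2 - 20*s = a^3 - 21*a - 4*s^3 + s^2*(9*a + 12) + s*(-6*a^2 - 12*a + 36) + 20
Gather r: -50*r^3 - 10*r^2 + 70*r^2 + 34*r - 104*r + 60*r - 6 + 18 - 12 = -50*r^3 + 60*r^2 - 10*r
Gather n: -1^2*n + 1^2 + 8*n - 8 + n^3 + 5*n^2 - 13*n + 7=n^3 + 5*n^2 - 6*n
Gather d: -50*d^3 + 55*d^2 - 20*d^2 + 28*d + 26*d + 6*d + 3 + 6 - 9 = -50*d^3 + 35*d^2 + 60*d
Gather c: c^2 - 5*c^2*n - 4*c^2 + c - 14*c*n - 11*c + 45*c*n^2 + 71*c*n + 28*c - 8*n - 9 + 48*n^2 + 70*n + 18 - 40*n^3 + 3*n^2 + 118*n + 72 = c^2*(-5*n - 3) + c*(45*n^2 + 57*n + 18) - 40*n^3 + 51*n^2 + 180*n + 81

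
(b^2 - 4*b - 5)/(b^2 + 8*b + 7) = (b - 5)/(b + 7)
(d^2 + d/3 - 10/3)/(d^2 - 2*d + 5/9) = 3*(d + 2)/(3*d - 1)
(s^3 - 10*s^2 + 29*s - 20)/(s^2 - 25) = (s^2 - 5*s + 4)/(s + 5)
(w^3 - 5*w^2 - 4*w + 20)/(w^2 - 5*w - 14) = (w^2 - 7*w + 10)/(w - 7)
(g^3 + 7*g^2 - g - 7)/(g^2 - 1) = g + 7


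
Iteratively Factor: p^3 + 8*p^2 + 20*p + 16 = (p + 2)*(p^2 + 6*p + 8) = (p + 2)^2*(p + 4)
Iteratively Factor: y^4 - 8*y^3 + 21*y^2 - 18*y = (y - 3)*(y^3 - 5*y^2 + 6*y) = (y - 3)*(y - 2)*(y^2 - 3*y) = (y - 3)^2*(y - 2)*(y)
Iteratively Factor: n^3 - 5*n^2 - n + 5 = (n + 1)*(n^2 - 6*n + 5) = (n - 5)*(n + 1)*(n - 1)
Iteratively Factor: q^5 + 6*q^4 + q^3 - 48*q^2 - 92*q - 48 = (q - 3)*(q^4 + 9*q^3 + 28*q^2 + 36*q + 16) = (q - 3)*(q + 2)*(q^3 + 7*q^2 + 14*q + 8) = (q - 3)*(q + 1)*(q + 2)*(q^2 + 6*q + 8) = (q - 3)*(q + 1)*(q + 2)*(q + 4)*(q + 2)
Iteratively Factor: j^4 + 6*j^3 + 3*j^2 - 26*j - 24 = (j + 4)*(j^3 + 2*j^2 - 5*j - 6) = (j - 2)*(j + 4)*(j^2 + 4*j + 3) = (j - 2)*(j + 3)*(j + 4)*(j + 1)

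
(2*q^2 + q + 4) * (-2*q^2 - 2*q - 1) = -4*q^4 - 6*q^3 - 12*q^2 - 9*q - 4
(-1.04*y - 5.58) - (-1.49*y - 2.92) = 0.45*y - 2.66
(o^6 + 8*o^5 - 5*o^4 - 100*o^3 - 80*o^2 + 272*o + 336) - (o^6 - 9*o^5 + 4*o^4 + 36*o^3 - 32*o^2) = 17*o^5 - 9*o^4 - 136*o^3 - 48*o^2 + 272*o + 336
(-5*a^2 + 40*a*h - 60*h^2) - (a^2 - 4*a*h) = -6*a^2 + 44*a*h - 60*h^2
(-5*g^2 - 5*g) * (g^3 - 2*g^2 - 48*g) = -5*g^5 + 5*g^4 + 250*g^3 + 240*g^2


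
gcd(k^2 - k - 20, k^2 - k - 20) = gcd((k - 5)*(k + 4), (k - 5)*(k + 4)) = k^2 - k - 20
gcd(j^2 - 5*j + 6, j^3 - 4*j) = j - 2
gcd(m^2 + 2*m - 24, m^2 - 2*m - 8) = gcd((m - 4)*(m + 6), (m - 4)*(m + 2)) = m - 4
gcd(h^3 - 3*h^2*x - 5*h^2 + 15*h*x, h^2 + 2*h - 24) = 1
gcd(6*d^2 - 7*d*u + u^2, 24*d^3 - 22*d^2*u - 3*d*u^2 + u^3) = 6*d^2 - 7*d*u + u^2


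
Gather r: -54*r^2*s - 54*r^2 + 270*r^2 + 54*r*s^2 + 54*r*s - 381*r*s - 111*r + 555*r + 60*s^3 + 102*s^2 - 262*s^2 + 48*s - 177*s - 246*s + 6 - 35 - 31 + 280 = r^2*(216 - 54*s) + r*(54*s^2 - 327*s + 444) + 60*s^3 - 160*s^2 - 375*s + 220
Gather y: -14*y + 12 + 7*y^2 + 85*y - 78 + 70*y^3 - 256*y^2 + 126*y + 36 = 70*y^3 - 249*y^2 + 197*y - 30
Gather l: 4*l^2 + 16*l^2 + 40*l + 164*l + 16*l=20*l^2 + 220*l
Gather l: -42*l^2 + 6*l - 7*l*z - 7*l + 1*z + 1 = -42*l^2 + l*(-7*z - 1) + z + 1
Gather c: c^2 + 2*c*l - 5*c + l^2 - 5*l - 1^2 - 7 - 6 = c^2 + c*(2*l - 5) + l^2 - 5*l - 14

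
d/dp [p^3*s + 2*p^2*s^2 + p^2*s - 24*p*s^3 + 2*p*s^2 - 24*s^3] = s*(3*p^2 + 4*p*s + 2*p - 24*s^2 + 2*s)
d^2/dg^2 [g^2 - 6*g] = 2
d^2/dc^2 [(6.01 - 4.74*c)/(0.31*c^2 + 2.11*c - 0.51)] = (-(0.62*c + 2.11)*(1.24*c + 4.22)*(4.74*c - 6.01) + (8.8164*c + 16.2766)*(0.31*c^2 + 2.11*c - 0.51))/(0.31*c^2 + 2.11*c - 0.51)^3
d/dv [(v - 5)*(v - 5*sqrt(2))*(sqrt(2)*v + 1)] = 3*sqrt(2)*v^2 - 18*v - 10*sqrt(2)*v - 5*sqrt(2) + 45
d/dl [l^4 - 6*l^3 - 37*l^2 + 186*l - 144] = 4*l^3 - 18*l^2 - 74*l + 186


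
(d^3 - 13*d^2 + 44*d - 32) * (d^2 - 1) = d^5 - 13*d^4 + 43*d^3 - 19*d^2 - 44*d + 32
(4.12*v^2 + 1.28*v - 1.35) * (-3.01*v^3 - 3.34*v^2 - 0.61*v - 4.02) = -12.4012*v^5 - 17.6136*v^4 - 2.7249*v^3 - 12.8342*v^2 - 4.3221*v + 5.427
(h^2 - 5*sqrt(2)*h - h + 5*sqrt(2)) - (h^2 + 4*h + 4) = -5*sqrt(2)*h - 5*h - 4 + 5*sqrt(2)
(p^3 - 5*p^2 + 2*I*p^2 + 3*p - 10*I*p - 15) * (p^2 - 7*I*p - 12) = p^5 - 5*p^4 - 5*I*p^4 + 5*p^3 + 25*I*p^3 - 25*p^2 - 45*I*p^2 - 36*p + 225*I*p + 180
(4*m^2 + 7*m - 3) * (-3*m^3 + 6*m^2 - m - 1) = -12*m^5 + 3*m^4 + 47*m^3 - 29*m^2 - 4*m + 3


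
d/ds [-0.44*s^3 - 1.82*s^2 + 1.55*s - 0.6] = -1.32*s^2 - 3.64*s + 1.55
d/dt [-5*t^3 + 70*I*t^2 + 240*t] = -15*t^2 + 140*I*t + 240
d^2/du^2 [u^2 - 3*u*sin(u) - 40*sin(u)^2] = 3*u*sin(u) + 160*sin(u)^2 - 6*cos(u) - 78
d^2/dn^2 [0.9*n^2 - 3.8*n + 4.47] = 1.80000000000000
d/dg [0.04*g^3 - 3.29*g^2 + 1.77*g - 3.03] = 0.12*g^2 - 6.58*g + 1.77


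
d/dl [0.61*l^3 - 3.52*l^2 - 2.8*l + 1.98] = 1.83*l^2 - 7.04*l - 2.8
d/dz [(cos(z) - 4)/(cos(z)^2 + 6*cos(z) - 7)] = (cos(z)^2 - 8*cos(z) - 17)*sin(z)/(cos(z)^2 + 6*cos(z) - 7)^2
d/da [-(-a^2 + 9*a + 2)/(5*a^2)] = (9*a + 4)/(5*a^3)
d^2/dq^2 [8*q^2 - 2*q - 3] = 16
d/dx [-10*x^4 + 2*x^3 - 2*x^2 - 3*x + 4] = -40*x^3 + 6*x^2 - 4*x - 3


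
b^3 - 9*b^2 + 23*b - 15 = (b - 5)*(b - 3)*(b - 1)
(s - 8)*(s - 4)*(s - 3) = s^3 - 15*s^2 + 68*s - 96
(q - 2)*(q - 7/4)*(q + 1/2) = q^3 - 13*q^2/4 + 13*q/8 + 7/4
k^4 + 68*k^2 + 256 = (k - 8*I)*(k - 2*I)*(k + 2*I)*(k + 8*I)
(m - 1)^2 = m^2 - 2*m + 1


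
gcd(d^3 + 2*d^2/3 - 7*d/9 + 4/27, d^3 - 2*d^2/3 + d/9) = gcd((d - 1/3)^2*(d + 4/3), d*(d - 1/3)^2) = d^2 - 2*d/3 + 1/9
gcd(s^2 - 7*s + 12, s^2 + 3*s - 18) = s - 3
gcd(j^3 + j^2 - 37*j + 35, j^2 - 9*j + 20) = j - 5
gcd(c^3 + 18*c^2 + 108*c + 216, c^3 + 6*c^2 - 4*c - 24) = c + 6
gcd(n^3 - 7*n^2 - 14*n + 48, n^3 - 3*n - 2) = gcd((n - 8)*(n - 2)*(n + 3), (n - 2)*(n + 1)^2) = n - 2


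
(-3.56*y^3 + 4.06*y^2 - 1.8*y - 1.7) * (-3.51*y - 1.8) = 12.4956*y^4 - 7.8426*y^3 - 0.99*y^2 + 9.207*y + 3.06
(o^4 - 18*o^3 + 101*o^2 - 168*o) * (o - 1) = o^5 - 19*o^4 + 119*o^3 - 269*o^2 + 168*o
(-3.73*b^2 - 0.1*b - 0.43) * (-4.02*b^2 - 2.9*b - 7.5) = 14.9946*b^4 + 11.219*b^3 + 29.9936*b^2 + 1.997*b + 3.225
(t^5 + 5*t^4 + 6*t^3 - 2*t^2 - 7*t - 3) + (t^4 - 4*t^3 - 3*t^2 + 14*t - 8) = t^5 + 6*t^4 + 2*t^3 - 5*t^2 + 7*t - 11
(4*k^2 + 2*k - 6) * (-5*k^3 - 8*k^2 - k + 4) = -20*k^5 - 42*k^4 + 10*k^3 + 62*k^2 + 14*k - 24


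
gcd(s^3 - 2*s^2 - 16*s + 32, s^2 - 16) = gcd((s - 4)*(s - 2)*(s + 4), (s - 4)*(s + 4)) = s^2 - 16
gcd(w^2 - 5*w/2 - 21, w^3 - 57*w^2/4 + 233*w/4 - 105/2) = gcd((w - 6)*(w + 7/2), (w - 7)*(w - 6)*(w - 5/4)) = w - 6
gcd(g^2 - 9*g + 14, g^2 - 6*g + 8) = g - 2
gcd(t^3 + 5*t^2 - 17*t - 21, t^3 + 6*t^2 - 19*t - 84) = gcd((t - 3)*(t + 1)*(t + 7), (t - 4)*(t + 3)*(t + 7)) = t + 7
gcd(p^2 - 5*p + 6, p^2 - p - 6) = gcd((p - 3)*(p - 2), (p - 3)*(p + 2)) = p - 3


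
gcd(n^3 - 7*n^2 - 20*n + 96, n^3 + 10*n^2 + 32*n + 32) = n + 4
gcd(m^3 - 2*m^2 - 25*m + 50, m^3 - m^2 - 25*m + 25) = m^2 - 25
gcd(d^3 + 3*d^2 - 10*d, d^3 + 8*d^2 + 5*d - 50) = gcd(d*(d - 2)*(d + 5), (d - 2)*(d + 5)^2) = d^2 + 3*d - 10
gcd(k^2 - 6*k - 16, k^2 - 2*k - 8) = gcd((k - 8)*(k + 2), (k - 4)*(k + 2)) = k + 2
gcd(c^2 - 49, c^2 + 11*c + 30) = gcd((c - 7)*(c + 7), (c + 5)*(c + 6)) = 1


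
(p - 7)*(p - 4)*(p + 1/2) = p^3 - 21*p^2/2 + 45*p/2 + 14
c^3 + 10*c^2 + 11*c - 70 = (c - 2)*(c + 5)*(c + 7)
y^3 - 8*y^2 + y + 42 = (y - 7)*(y - 3)*(y + 2)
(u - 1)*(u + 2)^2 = u^3 + 3*u^2 - 4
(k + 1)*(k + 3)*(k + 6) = k^3 + 10*k^2 + 27*k + 18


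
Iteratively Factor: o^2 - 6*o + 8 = (o - 4)*(o - 2)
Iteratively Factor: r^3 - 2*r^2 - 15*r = (r - 5)*(r^2 + 3*r) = r*(r - 5)*(r + 3)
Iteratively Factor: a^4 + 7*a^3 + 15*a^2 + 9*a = (a + 1)*(a^3 + 6*a^2 + 9*a) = a*(a + 1)*(a^2 + 6*a + 9) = a*(a + 1)*(a + 3)*(a + 3)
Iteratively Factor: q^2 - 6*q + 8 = (q - 4)*(q - 2)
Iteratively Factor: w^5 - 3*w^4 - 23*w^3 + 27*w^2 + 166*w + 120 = (w - 4)*(w^4 + w^3 - 19*w^2 - 49*w - 30) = (w - 4)*(w + 2)*(w^3 - w^2 - 17*w - 15) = (w - 5)*(w - 4)*(w + 2)*(w^2 + 4*w + 3) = (w - 5)*(w - 4)*(w + 1)*(w + 2)*(w + 3)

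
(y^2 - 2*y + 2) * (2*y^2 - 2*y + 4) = 2*y^4 - 6*y^3 + 12*y^2 - 12*y + 8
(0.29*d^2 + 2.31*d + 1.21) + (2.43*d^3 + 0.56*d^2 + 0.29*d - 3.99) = 2.43*d^3 + 0.85*d^2 + 2.6*d - 2.78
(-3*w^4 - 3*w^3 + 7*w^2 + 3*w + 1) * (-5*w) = 15*w^5 + 15*w^4 - 35*w^3 - 15*w^2 - 5*w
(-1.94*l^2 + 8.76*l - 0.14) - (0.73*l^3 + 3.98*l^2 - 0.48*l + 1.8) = -0.73*l^3 - 5.92*l^2 + 9.24*l - 1.94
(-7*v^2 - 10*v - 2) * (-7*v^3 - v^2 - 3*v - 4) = 49*v^5 + 77*v^4 + 45*v^3 + 60*v^2 + 46*v + 8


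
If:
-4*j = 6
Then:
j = -3/2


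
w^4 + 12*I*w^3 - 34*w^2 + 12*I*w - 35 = (w - I)*(w + I)*(w + 5*I)*(w + 7*I)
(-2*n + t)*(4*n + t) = -8*n^2 + 2*n*t + t^2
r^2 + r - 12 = (r - 3)*(r + 4)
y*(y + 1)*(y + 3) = y^3 + 4*y^2 + 3*y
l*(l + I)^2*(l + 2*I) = l^4 + 4*I*l^3 - 5*l^2 - 2*I*l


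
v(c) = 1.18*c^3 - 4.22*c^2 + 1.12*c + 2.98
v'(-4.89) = 127.04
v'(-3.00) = 58.30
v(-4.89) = -241.38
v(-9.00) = -1209.14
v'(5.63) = 65.81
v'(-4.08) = 94.48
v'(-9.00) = 363.82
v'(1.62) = -3.26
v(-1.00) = -3.54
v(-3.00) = -70.22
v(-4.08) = -151.98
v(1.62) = -1.26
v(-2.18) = -31.74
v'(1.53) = -3.51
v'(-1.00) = 13.10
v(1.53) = -0.96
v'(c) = 3.54*c^2 - 8.44*c + 1.12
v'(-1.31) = 18.25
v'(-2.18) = 36.34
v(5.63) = 86.10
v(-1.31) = -8.38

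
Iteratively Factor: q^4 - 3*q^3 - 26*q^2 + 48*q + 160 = (q + 4)*(q^3 - 7*q^2 + 2*q + 40) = (q - 5)*(q + 4)*(q^2 - 2*q - 8) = (q - 5)*(q - 4)*(q + 4)*(q + 2)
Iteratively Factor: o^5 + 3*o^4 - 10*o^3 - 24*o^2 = (o + 2)*(o^4 + o^3 - 12*o^2) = (o - 3)*(o + 2)*(o^3 + 4*o^2) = (o - 3)*(o + 2)*(o + 4)*(o^2) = o*(o - 3)*(o + 2)*(o + 4)*(o)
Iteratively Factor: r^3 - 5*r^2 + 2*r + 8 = (r + 1)*(r^2 - 6*r + 8) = (r - 4)*(r + 1)*(r - 2)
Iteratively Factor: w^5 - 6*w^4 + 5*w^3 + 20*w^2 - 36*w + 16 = (w + 2)*(w^4 - 8*w^3 + 21*w^2 - 22*w + 8) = (w - 1)*(w + 2)*(w^3 - 7*w^2 + 14*w - 8) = (w - 2)*(w - 1)*(w + 2)*(w^2 - 5*w + 4) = (w - 2)*(w - 1)^2*(w + 2)*(w - 4)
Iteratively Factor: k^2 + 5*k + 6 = (k + 2)*(k + 3)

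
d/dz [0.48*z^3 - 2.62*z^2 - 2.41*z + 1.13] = 1.44*z^2 - 5.24*z - 2.41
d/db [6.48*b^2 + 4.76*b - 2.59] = 12.96*b + 4.76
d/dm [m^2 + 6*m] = 2*m + 6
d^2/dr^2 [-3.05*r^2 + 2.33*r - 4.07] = -6.10000000000000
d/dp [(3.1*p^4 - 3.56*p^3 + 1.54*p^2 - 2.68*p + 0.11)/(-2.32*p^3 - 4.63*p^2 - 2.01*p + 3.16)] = (-7.192*p^6 - 28.706*p^5 + 1.36259999999999*p^4 + 41.06*p^3 - 48.487*p^2 + 10.7514*p - 8.2477)/(5.3824*p^6 + 21.4832*p^5 + 30.7633*p^4 + 3.9502*p^3 - 25.2215*p^2 - 12.7032*p + 9.9856)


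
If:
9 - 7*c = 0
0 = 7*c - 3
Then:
No Solution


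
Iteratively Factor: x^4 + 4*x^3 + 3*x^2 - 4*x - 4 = (x - 1)*(x^3 + 5*x^2 + 8*x + 4) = (x - 1)*(x + 2)*(x^2 + 3*x + 2) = (x - 1)*(x + 2)^2*(x + 1)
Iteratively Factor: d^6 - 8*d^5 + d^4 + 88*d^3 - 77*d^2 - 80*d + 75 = (d - 1)*(d^5 - 7*d^4 - 6*d^3 + 82*d^2 + 5*d - 75) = (d - 1)*(d + 1)*(d^4 - 8*d^3 + 2*d^2 + 80*d - 75) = (d - 5)*(d - 1)*(d + 1)*(d^3 - 3*d^2 - 13*d + 15) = (d - 5)*(d - 1)^2*(d + 1)*(d^2 - 2*d - 15) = (d - 5)*(d - 1)^2*(d + 1)*(d + 3)*(d - 5)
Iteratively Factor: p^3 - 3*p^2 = (p)*(p^2 - 3*p) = p^2*(p - 3)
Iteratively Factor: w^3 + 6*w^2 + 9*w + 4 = (w + 1)*(w^2 + 5*w + 4) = (w + 1)*(w + 4)*(w + 1)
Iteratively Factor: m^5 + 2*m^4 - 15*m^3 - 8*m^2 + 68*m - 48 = (m - 2)*(m^4 + 4*m^3 - 7*m^2 - 22*m + 24) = (m - 2)*(m - 1)*(m^3 + 5*m^2 - 2*m - 24) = (m - 2)^2*(m - 1)*(m^2 + 7*m + 12) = (m - 2)^2*(m - 1)*(m + 4)*(m + 3)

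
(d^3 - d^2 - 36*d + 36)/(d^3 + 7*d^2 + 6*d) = (d^2 - 7*d + 6)/(d*(d + 1))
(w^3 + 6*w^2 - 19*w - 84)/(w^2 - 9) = (w^2 + 3*w - 28)/(w - 3)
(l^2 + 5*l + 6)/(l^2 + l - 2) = (l + 3)/(l - 1)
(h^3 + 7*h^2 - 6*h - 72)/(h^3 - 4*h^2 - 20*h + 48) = (h^2 + 3*h - 18)/(h^2 - 8*h + 12)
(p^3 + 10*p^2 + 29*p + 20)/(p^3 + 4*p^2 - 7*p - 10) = (p + 4)/(p - 2)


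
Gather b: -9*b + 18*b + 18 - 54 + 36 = 9*b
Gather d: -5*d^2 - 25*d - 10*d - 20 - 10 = -5*d^2 - 35*d - 30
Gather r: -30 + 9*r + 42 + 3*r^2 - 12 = 3*r^2 + 9*r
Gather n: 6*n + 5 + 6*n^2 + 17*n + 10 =6*n^2 + 23*n + 15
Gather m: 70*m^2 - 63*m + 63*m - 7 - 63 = 70*m^2 - 70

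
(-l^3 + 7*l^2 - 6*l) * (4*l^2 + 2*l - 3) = -4*l^5 + 26*l^4 - 7*l^3 - 33*l^2 + 18*l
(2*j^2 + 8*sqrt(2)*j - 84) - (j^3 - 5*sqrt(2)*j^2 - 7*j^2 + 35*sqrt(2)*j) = -j^3 + 5*sqrt(2)*j^2 + 9*j^2 - 27*sqrt(2)*j - 84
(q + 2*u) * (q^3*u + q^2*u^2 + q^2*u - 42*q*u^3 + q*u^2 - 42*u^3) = q^4*u + 3*q^3*u^2 + q^3*u - 40*q^2*u^3 + 3*q^2*u^2 - 84*q*u^4 - 40*q*u^3 - 84*u^4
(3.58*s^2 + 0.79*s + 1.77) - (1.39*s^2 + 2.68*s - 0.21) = 2.19*s^2 - 1.89*s + 1.98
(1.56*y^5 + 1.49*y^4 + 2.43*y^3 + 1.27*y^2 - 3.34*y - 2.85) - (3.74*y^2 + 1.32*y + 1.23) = 1.56*y^5 + 1.49*y^4 + 2.43*y^3 - 2.47*y^2 - 4.66*y - 4.08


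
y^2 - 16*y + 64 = (y - 8)^2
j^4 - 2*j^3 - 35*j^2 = j^2*(j - 7)*(j + 5)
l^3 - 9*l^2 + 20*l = l*(l - 5)*(l - 4)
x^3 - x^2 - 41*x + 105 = (x - 5)*(x - 3)*(x + 7)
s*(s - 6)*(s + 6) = s^3 - 36*s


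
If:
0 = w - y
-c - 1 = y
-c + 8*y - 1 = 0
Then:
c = -1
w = 0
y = 0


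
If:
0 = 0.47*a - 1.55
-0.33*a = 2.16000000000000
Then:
No Solution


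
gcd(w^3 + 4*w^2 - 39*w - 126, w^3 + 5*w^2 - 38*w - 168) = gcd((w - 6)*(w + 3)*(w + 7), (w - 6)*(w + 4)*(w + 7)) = w^2 + w - 42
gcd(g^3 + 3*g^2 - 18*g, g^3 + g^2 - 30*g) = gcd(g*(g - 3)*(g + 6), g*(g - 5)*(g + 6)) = g^2 + 6*g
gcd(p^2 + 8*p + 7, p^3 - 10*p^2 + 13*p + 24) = p + 1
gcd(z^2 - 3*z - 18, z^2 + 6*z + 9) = z + 3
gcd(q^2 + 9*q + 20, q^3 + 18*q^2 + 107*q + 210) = q + 5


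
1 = 1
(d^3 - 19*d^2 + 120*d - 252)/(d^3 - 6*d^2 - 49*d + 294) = (d - 6)/(d + 7)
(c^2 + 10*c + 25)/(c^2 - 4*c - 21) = (c^2 + 10*c + 25)/(c^2 - 4*c - 21)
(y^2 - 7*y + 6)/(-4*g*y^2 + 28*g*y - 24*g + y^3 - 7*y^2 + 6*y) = 1/(-4*g + y)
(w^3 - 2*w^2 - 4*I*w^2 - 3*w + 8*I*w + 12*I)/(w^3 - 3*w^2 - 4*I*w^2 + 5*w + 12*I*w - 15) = (w^2 + w*(1 - 4*I) - 4*I)/(w^2 - 4*I*w + 5)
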